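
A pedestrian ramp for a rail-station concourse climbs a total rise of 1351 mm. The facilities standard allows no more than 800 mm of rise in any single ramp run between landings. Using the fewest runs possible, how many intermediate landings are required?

1 intermediate landings

1351 / 800 = 1.69, so 2 ramp runs are needed.
2 runs are separated by 1 intermediate landings.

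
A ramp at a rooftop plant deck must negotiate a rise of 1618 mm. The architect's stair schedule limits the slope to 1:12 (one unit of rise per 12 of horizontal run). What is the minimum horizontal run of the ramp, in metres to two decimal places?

Run = rise × 12 = 1618 × 12 = 19416 mm.
19416 mm = 19.42 m.

19.42 m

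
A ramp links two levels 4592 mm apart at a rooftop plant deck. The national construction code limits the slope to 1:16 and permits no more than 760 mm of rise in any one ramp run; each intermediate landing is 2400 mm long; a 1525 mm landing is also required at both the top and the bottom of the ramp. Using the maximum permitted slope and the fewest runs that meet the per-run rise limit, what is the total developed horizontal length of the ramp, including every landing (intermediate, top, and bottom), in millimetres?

90922 mm

4592 / 760 = 6.042 → round up to 7 ramp runs. That means 6 intermediate landings.
Horizontal run for 4592 mm of rise at 1:16 is 4592 × 16 = 73472 mm.
6 intermediate landings contribute 6 × 2400 = 14400 mm.
Top and bottom landings: 2 × 1525 = 3050 mm.
Total = 73472 + 14400 + 3050 = 90922 mm.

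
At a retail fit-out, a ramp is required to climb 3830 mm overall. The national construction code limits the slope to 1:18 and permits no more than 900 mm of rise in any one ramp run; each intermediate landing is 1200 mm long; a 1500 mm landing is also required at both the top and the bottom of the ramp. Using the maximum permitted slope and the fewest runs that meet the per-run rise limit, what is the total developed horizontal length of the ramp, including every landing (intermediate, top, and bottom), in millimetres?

At most 900 each: 3830/900 = 4.26, giving 5 ramp runs. That means 4 intermediate landings.
Ramp run (horizontal) at 1:18: 3830 × 18 = 68940 mm.
Intermediate landings: 4 × 1200 = 4800 mm.
Top and bottom landings: 2 × 1500 = 3000 mm.
Total = 68940 + 4800 + 3000 = 76740 mm.

76740 mm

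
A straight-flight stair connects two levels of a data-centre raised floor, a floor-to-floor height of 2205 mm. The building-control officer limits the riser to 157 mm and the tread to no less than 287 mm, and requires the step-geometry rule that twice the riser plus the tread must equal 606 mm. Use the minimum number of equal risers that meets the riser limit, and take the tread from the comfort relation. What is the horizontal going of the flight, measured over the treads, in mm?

2205 / 157 = 14.045 → round up to 15 risers.
Riser R = 2205 / 15 = 147 mm, within the 157 mm limit.
Tread T = 606 − 2 × 147 = 312 mm (≥ 287 mm).
Going = (15 − 1) × 312 = 4368 mm.

4368 mm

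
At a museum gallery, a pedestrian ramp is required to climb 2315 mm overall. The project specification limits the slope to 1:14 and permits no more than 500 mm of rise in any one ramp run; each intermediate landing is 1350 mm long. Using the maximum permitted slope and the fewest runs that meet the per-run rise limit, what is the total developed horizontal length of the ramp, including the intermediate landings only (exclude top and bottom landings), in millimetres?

⌈2315/500⌉ = 5 ramp runs. That means 4 intermediate landings.
Horizontal run for 2315 mm of rise at 1:14 is 2315 × 14 = 32410 mm.
4 intermediate landings contribute 4 × 1350 = 5400 mm.
Developed length = 32410 + 5400 = 37810 mm.

37810 mm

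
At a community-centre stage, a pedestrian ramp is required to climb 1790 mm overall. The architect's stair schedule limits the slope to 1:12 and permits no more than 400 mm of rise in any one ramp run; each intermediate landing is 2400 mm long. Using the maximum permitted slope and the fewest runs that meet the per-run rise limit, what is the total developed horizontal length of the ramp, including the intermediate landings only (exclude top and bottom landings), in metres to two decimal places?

⌈1790/400⌉ = 5 ramp runs. That means 4 intermediate landings.
Horizontal run for 1790 mm of rise at 1:12 is 1790 × 12 = 21480 mm.
Intermediate landings: 4 × 2400 = 9600 mm.
Developed length = 21480 + 9600 = 31080 mm.
= 31.08 m.

31.08 m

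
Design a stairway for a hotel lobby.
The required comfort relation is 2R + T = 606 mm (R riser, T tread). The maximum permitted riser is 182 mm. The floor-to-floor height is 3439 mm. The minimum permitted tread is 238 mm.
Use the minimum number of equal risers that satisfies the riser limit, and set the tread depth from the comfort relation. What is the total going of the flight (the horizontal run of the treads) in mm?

3439 / 182 = 18.90, so 19 risers are needed.
Riser R = 3439 / 19 = 181 mm, within the 182 mm limit.
From 2R + T = 606: T = 606 − 362 = 244 mm.
Treads = 19 − 1 = 18; going = 18 × 244 = 4392 mm.

4392 mm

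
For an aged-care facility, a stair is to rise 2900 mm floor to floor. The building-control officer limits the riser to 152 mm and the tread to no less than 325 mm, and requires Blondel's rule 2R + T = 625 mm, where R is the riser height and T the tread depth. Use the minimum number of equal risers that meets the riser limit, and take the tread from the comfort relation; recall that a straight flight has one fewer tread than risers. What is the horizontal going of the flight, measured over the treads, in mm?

At most 152 each: 2900/152 = 19.08, giving 20 risers.
R = 2900 ÷ 20 = 145 mm.
Tread T = 625 − 2 × 145 = 335 mm (≥ 325 mm).
20 risers give 19 treads; going = 19 × 335 = 6365 mm.

6365 mm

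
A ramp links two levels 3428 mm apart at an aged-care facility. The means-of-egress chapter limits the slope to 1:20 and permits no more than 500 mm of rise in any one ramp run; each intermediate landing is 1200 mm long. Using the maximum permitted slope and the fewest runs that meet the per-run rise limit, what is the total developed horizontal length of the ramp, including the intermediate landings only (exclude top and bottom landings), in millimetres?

75760 mm

⌈3428/500⌉ = 7 ramp runs. That means 6 intermediate landings.
Ramp run (horizontal) at 1:20: 3428 × 20 = 68560 mm.
6 intermediate landings contribute 6 × 1200 = 7200 mm.
Developed length = 68560 + 7200 = 75760 mm.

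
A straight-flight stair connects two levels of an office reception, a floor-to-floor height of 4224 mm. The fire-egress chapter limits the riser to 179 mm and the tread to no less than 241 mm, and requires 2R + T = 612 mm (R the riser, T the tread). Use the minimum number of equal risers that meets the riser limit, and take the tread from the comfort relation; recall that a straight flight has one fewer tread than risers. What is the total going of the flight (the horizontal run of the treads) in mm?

At most 179 each: 4224/179 = 23.60, giving 24 risers.
R = 4224 ÷ 24 = 176 mm.
From 2R + T = 612: T = 612 − 352 = 260 mm.
Treads = 24 − 1 = 23; going = 23 × 260 = 5980 mm.

5980 mm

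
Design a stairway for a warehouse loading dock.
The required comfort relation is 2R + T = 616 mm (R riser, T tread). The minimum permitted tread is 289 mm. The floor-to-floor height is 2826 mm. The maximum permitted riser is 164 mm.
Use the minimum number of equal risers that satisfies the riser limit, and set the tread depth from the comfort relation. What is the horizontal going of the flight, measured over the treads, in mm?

5134 mm

At most 164 each: 2826/164 = 17.23, giving 18 risers.
R = 2826 ÷ 18 = 157 mm.
From 2R + T = 616: T = 616 − 314 = 302 mm.
Treads = 18 − 1 = 17; going = 17 × 302 = 5134 mm.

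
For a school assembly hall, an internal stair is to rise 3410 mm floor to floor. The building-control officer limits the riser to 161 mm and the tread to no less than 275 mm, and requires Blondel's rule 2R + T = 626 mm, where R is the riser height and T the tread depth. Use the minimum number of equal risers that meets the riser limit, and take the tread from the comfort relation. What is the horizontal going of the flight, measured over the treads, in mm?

⌈3410/161⌉ = 22 risers.
Each riser is 3410/22 = 155 mm (≤ 161 mm).
Tread T = 626 − 2 × 155 = 316 mm (≥ 275 mm).
Going = (22 − 1) × 316 = 6636 mm.

6636 mm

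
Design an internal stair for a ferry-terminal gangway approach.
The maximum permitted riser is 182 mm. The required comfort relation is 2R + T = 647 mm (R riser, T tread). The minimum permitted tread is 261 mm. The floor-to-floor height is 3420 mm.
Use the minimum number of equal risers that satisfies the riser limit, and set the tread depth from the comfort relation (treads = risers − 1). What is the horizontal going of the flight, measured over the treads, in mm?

5166 mm

3420 / 182 = 18.79, so 19 risers are needed.
Each riser is 3420/19 = 180 mm (≤ 182 mm).
T = 647 − 2·180 = 287 mm, which satisfies the 261 mm minimum.
19 risers give 18 treads; going = 18 × 287 = 5166 mm.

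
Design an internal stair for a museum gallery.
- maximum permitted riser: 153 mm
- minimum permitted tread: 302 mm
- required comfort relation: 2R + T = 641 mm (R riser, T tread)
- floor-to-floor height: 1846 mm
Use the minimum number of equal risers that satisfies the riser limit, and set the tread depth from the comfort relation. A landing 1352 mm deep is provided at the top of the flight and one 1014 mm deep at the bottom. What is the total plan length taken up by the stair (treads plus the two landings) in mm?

1846 / 153 = 12.07, so 13 risers are needed.
R = 1846 ÷ 13 = 142 mm.
Tread T = 641 − 2 × 142 = 357 mm (≥ 302 mm).
13 risers give 12 treads; going = 12 × 357 = 4284 mm.
Add landings: 4284 + 1352 + 1014 = 6650 mm.

6650 mm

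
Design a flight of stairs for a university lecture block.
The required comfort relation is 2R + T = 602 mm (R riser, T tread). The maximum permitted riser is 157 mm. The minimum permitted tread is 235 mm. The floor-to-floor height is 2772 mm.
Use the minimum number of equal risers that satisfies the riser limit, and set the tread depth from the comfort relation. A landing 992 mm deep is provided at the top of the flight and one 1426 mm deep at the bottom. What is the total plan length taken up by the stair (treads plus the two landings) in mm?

7416 mm

⌈2772/157⌉ = 18 risers.
Each riser is 2772/18 = 154 mm (≤ 157 mm).
Tread T = 602 − 2 × 154 = 294 mm (≥ 235 mm).
Going = (18 − 1) × 294 = 4998 mm.
Add landings: 4998 + 992 + 1426 = 7416 mm.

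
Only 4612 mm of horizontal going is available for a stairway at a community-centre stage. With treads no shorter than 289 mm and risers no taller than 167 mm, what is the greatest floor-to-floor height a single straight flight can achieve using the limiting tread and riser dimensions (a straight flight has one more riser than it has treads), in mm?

4612 / 289 = 15.96, so 15 treads fit.
Risers = treads + 1 = 16.
Maximum height = 16 × 167 = 2672 mm.

2672 mm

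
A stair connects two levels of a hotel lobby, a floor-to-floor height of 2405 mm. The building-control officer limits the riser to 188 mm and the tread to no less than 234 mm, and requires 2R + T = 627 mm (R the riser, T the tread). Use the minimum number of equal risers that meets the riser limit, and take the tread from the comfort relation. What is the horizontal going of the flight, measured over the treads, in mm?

2405 / 188 = 12.79, so 13 risers are needed.
R = 2405 ÷ 13 = 185 mm.
T = 627 − 2·185 = 257 mm, which satisfies the 234 mm minimum.
Treads = 13 − 1 = 12; going = 12 × 257 = 3084 mm.

3084 mm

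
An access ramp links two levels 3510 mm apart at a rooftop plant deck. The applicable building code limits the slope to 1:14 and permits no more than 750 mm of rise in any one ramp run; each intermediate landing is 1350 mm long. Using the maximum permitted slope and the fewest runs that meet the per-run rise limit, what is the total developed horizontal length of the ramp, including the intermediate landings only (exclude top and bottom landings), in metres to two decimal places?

⌈3510/750⌉ = 5 ramp runs. That means 4 intermediate landings.
Horizontal run for 3510 mm of rise at 1:14 is 3510 × 14 = 49140 mm.
Intermediate landings: 4 × 1350 = 5400 mm.
Total developed length = 49140 + 5400 = 54540 mm.
= 54.54 m.

54.54 m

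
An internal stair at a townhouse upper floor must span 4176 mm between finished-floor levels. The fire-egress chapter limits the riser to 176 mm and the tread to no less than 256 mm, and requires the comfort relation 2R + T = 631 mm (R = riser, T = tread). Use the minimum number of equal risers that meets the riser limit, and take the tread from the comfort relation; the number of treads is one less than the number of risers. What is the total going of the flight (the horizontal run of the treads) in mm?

6509 mm

4176 / 176 = 23.727 → round up to 24 risers.
Riser R = 4176 / 24 = 174 mm, within the 176 mm limit.
T = 631 − 2·174 = 283 mm, which satisfies the 256 mm minimum.
Treads = 24 − 1 = 23; going = 23 × 283 = 6509 mm.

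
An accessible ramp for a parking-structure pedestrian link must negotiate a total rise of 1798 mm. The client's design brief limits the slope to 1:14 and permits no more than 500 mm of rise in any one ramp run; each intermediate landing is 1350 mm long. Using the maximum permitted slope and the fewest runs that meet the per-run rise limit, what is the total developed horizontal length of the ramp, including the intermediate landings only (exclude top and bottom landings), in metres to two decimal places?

⌈1798/500⌉ = 4 ramp runs. That means 3 intermediate landings.
Ramp run (horizontal) at 1:14: 1798 × 14 = 25172 mm.
Intermediate landings: 3 × 1350 = 4050 mm.
Developed length = 25172 + 4050 = 29222 mm.
= 29.22 m.

29.22 m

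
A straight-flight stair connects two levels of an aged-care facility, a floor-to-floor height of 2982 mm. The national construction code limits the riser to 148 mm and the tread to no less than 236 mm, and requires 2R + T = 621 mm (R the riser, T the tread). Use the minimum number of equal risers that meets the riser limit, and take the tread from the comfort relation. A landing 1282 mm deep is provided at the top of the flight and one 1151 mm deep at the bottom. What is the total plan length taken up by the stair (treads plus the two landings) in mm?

9173 mm

2982 / 148 = 20.149 → round up to 21 risers.
Riser R = 2982 / 21 = 142 mm, within the 148 mm limit.
From 2R + T = 621: T = 621 − 284 = 337 mm.
Treads = 21 − 1 = 20; going = 20 × 337 = 6740 mm.
Add landings: 6740 + 1282 + 1151 = 9173 mm.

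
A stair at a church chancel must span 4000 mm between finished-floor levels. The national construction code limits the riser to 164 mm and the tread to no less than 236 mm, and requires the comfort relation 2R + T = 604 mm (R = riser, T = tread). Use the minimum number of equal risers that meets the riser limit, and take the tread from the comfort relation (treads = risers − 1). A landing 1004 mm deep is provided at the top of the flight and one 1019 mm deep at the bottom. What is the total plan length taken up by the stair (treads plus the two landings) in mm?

8839 mm

4000 / 164 = 24.39, so 25 risers are needed.
Riser R = 4000 / 25 = 160 mm, within the 164 mm limit.
From 2R + T = 604: T = 604 − 320 = 284 mm.
Going = (25 − 1) × 284 = 6816 mm.
Add landings: 6816 + 1004 + 1019 = 8839 mm.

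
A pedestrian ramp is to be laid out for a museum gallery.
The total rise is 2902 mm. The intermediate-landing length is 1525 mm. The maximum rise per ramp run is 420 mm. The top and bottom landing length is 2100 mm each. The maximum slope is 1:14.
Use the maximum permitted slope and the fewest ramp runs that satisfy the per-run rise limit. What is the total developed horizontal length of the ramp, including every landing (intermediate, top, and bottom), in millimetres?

53978 mm

At most 420 each: 2902/420 = 6.91, giving 7 ramp runs. That means 6 intermediate landings.
Horizontal run for 2902 mm of rise at 1:14 is 2902 × 14 = 40628 mm.
Intermediate landings: 6 × 1525 = 9150 mm.
Top and bottom landings: 2 × 2100 = 4200 mm.
Total = 40628 + 9150 + 4200 = 53978 mm.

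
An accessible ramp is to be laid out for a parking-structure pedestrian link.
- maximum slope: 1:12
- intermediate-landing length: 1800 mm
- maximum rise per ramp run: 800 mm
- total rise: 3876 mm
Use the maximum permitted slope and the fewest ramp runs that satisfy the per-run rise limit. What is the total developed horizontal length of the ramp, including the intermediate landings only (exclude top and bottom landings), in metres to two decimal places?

53.71 m

3876 / 800 = 4.845 → round up to 5 ramp runs. That means 4 intermediate landings.
Horizontal run for 3876 mm of rise at 1:12 is 3876 × 12 = 46512 mm.
Intermediate landings: 4 × 1800 = 7200 mm.
Total developed length = 46512 + 7200 = 53712 mm.
= 53.71 m.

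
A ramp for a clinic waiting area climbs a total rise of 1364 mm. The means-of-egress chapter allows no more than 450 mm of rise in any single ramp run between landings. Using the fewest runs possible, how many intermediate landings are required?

1364 / 450 = 3.03, so 4 ramp runs are needed.
4 runs are separated by 3 intermediate landings.

3 intermediate landings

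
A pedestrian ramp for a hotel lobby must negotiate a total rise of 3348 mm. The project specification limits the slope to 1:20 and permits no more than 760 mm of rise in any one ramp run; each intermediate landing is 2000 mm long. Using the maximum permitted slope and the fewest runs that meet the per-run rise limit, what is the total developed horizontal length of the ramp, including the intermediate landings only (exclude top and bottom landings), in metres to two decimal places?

74.96 m

3348 / 760 = 4.405 → round up to 5 ramp runs. That means 4 intermediate landings.
Horizontal run for 3348 mm of rise at 1:20 is 3348 × 20 = 66960 mm.
4 intermediate landings contribute 4 × 2000 = 8000 mm.
Total developed length = 66960 + 8000 = 74960 mm.
= 74.96 m.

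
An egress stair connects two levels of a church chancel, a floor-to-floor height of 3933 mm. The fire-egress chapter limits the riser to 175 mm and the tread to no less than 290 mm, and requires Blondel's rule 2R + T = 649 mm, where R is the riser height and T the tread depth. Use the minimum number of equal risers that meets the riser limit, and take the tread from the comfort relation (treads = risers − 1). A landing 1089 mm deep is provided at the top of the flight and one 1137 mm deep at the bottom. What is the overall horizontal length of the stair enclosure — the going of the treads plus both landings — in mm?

8980 mm

At most 175 each: 3933/175 = 22.47, giving 23 risers.
R = 3933 ÷ 23 = 171 mm.
T = 649 − 2·171 = 307 mm, which satisfies the 290 mm minimum.
Going = (23 − 1) × 307 = 6754 mm.
Add landings: 6754 + 1089 + 1137 = 8980 mm.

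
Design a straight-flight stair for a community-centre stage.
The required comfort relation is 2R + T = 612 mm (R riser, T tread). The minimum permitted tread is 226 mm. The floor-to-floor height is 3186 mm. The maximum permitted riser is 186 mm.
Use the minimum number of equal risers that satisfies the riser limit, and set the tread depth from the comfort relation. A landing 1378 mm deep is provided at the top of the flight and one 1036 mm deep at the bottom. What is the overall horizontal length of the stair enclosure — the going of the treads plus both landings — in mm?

⌈3186/186⌉ = 18 risers.
Each riser is 3186/18 = 177 mm (≤ 186 mm).
Tread T = 612 − 2 × 177 = 258 mm (≥ 226 mm).
Going = (18 − 1) × 258 = 4386 mm.
Enclosure = 4386 + 1378 + 1036 = 6800 mm.

6800 mm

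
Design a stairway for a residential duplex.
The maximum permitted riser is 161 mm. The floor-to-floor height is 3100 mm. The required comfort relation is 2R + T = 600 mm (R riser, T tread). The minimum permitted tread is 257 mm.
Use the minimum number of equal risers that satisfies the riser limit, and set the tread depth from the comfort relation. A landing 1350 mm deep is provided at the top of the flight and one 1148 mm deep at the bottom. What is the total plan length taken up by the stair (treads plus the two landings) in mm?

8008 mm

⌈3100/161⌉ = 20 risers.
Each riser is 3100/20 = 155 mm (≤ 161 mm).
Tread T = 600 − 2 × 155 = 290 mm (≥ 257 mm).
Going = (20 − 1) × 290 = 5510 mm.
Enclosure = 5510 + 1350 + 1148 = 8008 mm.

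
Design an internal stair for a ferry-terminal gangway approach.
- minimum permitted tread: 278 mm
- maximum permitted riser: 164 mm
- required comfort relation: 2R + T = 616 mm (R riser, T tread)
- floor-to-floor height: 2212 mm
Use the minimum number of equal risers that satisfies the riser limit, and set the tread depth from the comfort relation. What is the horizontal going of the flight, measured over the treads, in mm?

At most 164 each: 2212/164 = 13.49, giving 14 risers.
R = 2212 ÷ 14 = 158 mm.
T = 616 − 2·158 = 300 mm, which satisfies the 278 mm minimum.
Treads = 14 − 1 = 13; going = 13 × 300 = 3900 mm.

3900 mm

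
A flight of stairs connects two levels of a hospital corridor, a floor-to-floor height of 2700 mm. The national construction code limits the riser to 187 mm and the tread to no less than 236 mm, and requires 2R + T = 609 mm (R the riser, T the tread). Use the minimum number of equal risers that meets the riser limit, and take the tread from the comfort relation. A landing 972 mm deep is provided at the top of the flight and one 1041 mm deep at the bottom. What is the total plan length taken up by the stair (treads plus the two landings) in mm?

⌈2700/187⌉ = 15 risers.
Riser R = 2700 / 15 = 180 mm, within the 187 mm limit.
T = 609 − 2·180 = 249 mm, which satisfies the 236 mm minimum.
Treads = 15 − 1 = 14; going = 14 × 249 = 3486 mm.
Add landings: 3486 + 972 + 1041 = 5499 mm.

5499 mm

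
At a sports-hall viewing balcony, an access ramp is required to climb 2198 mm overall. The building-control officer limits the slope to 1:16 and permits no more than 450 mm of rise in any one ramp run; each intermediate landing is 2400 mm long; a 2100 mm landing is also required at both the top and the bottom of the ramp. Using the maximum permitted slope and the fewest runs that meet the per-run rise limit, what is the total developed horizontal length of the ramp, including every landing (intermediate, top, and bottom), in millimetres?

⌈2198/450⌉ = 5 ramp runs. That means 4 intermediate landings.
Horizontal run for 2198 mm of rise at 1:16 is 2198 × 16 = 35168 mm.
Intermediate landings: 4 × 2400 = 9600 mm.
Top and bottom landings: 2 × 2100 = 4200 mm.
Total = 35168 + 9600 + 4200 = 48968 mm.

48968 mm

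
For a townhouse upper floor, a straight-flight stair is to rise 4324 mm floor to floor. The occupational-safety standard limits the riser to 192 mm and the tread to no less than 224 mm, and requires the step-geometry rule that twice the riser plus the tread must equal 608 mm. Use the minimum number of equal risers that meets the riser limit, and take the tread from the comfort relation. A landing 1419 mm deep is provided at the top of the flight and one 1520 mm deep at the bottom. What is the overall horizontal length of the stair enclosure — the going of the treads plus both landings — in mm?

At most 192 each: 4324/192 = 22.52, giving 23 risers.
R = 4324 ÷ 23 = 188 mm.
From 2R + T = 608: T = 608 − 376 = 232 mm.
Treads = 23 − 1 = 22; going = 22 × 232 = 5104 mm.
Add landings: 5104 + 1419 + 1520 = 8043 mm.

8043 mm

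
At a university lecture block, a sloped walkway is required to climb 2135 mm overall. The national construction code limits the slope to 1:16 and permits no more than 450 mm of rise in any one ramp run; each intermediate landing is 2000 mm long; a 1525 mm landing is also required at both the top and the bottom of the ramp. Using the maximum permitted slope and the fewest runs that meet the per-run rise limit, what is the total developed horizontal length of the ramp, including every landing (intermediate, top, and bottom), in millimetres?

45210 mm

2135 / 450 = 4.74, so 5 ramp runs are needed. That means 4 intermediate landings.
Ramp run (horizontal) at 1:16: 2135 × 16 = 34160 mm.
4 intermediate landings contribute 4 × 2000 = 8000 mm.
Top and bottom landings: 2 × 1525 = 3050 mm.
Total = 34160 + 8000 + 3050 = 45210 mm.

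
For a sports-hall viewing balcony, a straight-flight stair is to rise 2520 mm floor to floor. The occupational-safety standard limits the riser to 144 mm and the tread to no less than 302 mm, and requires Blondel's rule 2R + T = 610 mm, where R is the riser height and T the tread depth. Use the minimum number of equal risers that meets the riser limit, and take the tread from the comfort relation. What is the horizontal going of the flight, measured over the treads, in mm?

5610 mm

2520 / 144 = 17.500 → round up to 18 risers.
R = 2520 ÷ 18 = 140 mm.
T = 610 − 2·140 = 330 mm, which satisfies the 302 mm minimum.
Going = (18 − 1) × 330 = 5610 mm.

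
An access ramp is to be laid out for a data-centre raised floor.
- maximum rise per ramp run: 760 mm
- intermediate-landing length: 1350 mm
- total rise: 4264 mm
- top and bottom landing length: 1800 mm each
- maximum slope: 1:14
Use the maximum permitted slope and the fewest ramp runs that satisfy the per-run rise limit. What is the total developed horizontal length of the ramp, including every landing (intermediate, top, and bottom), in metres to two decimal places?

70.05 m

At most 760 each: 4264/760 = 5.61, giving 6 ramp runs. That means 5 intermediate landings.
Ramp run (horizontal) at 1:14: 4264 × 14 = 59696 mm.
Intermediate landings: 5 × 1350 = 6750 mm.
Top and bottom landings: 2 × 1800 = 3600 mm.
Total = 59696 + 6750 + 3600 = 70046 mm.
= 70.05 m.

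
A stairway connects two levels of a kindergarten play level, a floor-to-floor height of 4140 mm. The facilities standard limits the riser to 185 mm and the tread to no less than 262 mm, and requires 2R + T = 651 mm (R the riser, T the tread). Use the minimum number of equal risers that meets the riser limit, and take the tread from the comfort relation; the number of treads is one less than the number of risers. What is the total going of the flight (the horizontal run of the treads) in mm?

⌈4140/185⌉ = 23 risers.
Each riser is 4140/23 = 180 mm (≤ 185 mm).
From 2R + T = 651: T = 651 − 360 = 291 mm.
23 risers give 22 treads; going = 22 × 291 = 6402 mm.

6402 mm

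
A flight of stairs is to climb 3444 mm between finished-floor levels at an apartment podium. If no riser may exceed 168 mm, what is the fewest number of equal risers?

3444 / 168 = 20.50, so 21 risers are needed.

21 risers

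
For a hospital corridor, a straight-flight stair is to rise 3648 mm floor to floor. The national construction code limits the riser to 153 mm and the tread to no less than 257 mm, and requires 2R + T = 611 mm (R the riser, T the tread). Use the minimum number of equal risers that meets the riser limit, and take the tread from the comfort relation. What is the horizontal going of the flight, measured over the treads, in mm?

7061 mm

⌈3648/153⌉ = 24 risers.
Each riser is 3648/24 = 152 mm (≤ 153 mm).
Tread T = 611 − 2 × 152 = 307 mm (≥ 257 mm).
Going = (24 − 1) × 307 = 7061 mm.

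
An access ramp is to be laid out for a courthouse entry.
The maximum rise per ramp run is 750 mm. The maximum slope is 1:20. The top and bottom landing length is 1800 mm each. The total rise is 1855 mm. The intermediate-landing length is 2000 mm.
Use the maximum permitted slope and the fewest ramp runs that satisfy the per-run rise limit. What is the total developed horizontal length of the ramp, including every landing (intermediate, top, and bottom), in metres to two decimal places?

44.70 m

1855 / 750 = 2.473 → round up to 3 ramp runs. That means 2 intermediate landings.
Ramp run (horizontal) at 1:20: 1855 × 20 = 37100 mm.
2 intermediate landings contribute 2 × 2000 = 4000 mm.
Top and bottom landings: 2 × 1800 = 3600 mm.
Total = 37100 + 4000 + 3600 = 44700 mm.
= 44.70 m.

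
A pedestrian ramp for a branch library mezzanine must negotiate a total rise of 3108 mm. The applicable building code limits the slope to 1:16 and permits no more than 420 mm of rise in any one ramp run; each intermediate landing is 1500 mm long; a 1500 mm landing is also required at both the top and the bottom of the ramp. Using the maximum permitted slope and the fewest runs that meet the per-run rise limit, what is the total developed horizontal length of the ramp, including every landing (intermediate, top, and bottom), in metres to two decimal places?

3108 / 420 = 7.40, so 8 ramp runs are needed. That means 7 intermediate landings.
Horizontal run for 3108 mm of rise at 1:16 is 3108 × 16 = 49728 mm.
7 intermediate landings contribute 7 × 1500 = 10500 mm.
Top and bottom landings: 2 × 1500 = 3000 mm.
Total = 49728 + 10500 + 3000 = 63228 mm.
= 63.23 m.

63.23 m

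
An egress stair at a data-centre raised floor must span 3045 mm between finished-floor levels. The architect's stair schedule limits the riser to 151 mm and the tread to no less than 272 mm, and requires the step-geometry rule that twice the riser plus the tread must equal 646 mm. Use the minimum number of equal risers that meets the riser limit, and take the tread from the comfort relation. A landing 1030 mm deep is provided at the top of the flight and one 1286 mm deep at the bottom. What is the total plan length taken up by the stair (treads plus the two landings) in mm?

9436 mm

At most 151 each: 3045/151 = 20.17, giving 21 risers.
R = 3045 ÷ 21 = 145 mm.
From 2R + T = 646: T = 646 − 290 = 356 mm.
Going = (21 − 1) × 356 = 7120 mm.
Add landings: 7120 + 1030 + 1286 = 9436 mm.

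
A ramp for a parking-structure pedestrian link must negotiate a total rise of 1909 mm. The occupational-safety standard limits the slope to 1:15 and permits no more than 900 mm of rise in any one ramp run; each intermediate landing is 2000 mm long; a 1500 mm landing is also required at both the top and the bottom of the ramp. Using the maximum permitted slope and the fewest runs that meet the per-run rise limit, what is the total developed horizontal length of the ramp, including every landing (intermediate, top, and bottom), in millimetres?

⌈1909/900⌉ = 3 ramp runs. That means 2 intermediate landings.
Ramp run (horizontal) at 1:15: 1909 × 15 = 28635 mm.
Intermediate landings: 2 × 2000 = 4000 mm.
Top and bottom landings: 2 × 1500 = 3000 mm.
Total = 28635 + 4000 + 3000 = 35635 mm.

35635 mm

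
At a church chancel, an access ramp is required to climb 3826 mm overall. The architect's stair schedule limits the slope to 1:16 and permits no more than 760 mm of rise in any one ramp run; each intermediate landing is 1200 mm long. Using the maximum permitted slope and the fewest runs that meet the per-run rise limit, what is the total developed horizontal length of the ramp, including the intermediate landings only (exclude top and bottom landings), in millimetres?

⌈3826/760⌉ = 6 ramp runs. That means 5 intermediate landings.
Horizontal run for 3826 mm of rise at 1:16 is 3826 × 16 = 61216 mm.
5 intermediate landings contribute 5 × 1200 = 6000 mm.
Total developed length = 61216 + 6000 = 67216 mm.

67216 mm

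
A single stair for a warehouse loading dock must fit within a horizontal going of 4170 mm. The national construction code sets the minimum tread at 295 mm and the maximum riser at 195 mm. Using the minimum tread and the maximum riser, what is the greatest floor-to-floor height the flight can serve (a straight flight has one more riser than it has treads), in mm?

4170 / 295 = 14.14, so 14 treads fit.
Risers = treads + 1 = 15.
Maximum height = 15 × 195 = 2925 mm.

2925 mm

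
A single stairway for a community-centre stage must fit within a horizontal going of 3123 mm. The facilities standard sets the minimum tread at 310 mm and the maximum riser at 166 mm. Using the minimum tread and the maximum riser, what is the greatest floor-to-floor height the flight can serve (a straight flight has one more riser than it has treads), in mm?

Treads that fit: ⌊3123 / 310⌋ = 10.
Risers = treads + 1 = 11.
Maximum height = 11 × 166 = 1826 mm.

1826 mm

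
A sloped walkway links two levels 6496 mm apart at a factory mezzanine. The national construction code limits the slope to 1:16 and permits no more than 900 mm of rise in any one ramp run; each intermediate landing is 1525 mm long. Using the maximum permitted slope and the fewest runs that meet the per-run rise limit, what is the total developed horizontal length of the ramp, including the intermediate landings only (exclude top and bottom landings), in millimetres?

6496 / 900 = 7.22, so 8 ramp runs are needed. That means 7 intermediate landings.
Ramp run (horizontal) at 1:16: 6496 × 16 = 103936 mm.
7 intermediate landings contribute 7 × 1525 = 10675 mm.
Developed length = 103936 + 10675 = 114611 mm.

114611 mm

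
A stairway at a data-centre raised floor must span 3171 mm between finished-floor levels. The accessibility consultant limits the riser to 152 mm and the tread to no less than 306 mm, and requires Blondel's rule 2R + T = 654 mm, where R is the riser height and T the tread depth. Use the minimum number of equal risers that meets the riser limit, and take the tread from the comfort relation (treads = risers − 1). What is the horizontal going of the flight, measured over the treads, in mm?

7040 mm

3171 / 152 = 20.86, so 21 risers are needed.
Riser R = 3171 / 21 = 151 mm, within the 152 mm limit.
From 2R + T = 654: T = 654 − 302 = 352 mm.
Going = (21 − 1) × 352 = 7040 mm.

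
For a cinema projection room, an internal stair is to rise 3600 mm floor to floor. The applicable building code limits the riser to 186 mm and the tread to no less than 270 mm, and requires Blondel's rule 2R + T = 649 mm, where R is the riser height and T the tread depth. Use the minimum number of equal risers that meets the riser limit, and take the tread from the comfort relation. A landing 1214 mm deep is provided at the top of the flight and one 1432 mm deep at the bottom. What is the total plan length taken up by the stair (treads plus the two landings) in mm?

3600 / 186 = 19.35, so 20 risers are needed.
Each riser is 3600/20 = 180 mm (≤ 186 mm).
Tread T = 649 − 2 × 180 = 289 mm (≥ 270 mm).
Going = (20 − 1) × 289 = 5491 mm.
Add landings: 5491 + 1214 + 1432 = 8137 mm.

8137 mm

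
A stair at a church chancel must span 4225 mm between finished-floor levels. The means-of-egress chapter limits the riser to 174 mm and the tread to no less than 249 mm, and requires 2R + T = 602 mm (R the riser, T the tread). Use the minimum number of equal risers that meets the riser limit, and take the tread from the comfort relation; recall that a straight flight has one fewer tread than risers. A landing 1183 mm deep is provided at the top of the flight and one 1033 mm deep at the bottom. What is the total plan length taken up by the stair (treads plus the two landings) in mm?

8552 mm

⌈4225/174⌉ = 25 risers.
Riser R = 4225 / 25 = 169 mm, within the 174 mm limit.
Tread T = 602 − 2 × 169 = 264 mm (≥ 249 mm).
25 risers give 24 treads; going = 24 × 264 = 6336 mm.
Enclosure = 6336 + 1183 + 1033 = 8552 mm.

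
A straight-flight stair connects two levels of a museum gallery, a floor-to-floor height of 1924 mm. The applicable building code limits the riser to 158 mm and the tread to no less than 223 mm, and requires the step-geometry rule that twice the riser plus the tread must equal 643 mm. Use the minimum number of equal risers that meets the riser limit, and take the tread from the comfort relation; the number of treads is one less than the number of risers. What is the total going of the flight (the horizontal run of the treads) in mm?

4164 mm

At most 158 each: 1924/158 = 12.18, giving 13 risers.
Riser R = 1924 / 13 = 148 mm, within the 158 mm limit.
T = 643 − 2·148 = 347 mm, which satisfies the 223 mm minimum.
13 risers give 12 treads; going = 12 × 347 = 4164 mm.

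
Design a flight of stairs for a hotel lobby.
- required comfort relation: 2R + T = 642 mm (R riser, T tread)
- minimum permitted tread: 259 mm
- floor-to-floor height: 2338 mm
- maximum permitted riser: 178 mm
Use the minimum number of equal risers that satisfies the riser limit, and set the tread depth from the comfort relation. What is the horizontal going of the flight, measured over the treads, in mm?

4004 mm

2338 / 178 = 13.13, so 14 risers are needed.
Riser R = 2338 / 14 = 167 mm, within the 178 mm limit.
Tread T = 642 − 2 × 167 = 308 mm (≥ 259 mm).
14 risers give 13 treads; going = 13 × 308 = 4004 mm.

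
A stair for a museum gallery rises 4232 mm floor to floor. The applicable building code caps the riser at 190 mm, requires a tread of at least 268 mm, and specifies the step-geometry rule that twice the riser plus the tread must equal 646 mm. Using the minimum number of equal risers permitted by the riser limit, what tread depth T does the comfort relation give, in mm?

At most 190 each: 4232/190 = 22.27, giving 23 risers.
R = 4232 ÷ 23 = 184 mm.
Tread T = 646 − 2 × 184 = 278 mm (≥ 268 mm).

278 mm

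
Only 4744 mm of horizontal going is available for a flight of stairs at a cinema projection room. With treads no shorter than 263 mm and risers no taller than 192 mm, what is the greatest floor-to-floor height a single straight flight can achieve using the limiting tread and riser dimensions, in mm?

3648 mm

4744 / 263 = 18.04, so 18 treads fit.
Risers = treads + 1 = 19.
Maximum height = 19 × 192 = 3648 mm.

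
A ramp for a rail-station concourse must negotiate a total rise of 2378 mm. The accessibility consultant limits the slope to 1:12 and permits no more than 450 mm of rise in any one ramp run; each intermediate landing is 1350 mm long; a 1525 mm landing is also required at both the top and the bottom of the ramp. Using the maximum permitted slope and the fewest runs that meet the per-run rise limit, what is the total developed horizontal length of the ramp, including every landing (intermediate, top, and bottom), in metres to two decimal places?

2378 / 450 = 5.28, so 6 ramp runs are needed. That means 5 intermediate landings.
Horizontal run for 2378 mm of rise at 1:12 is 2378 × 12 = 28536 mm.
Intermediate landings: 5 × 1350 = 6750 mm.
Top and bottom landings: 2 × 1525 = 3050 mm.
Total = 28536 + 6750 + 3050 = 38336 mm.
= 38.34 m.

38.34 m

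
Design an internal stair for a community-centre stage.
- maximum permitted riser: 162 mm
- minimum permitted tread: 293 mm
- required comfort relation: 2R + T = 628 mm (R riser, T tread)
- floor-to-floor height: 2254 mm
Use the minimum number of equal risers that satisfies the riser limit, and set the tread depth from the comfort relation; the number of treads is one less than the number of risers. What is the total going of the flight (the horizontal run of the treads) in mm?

2254 / 162 = 13.91, so 14 risers are needed.
Each riser is 2254/14 = 161 mm (≤ 162 mm).
From 2R + T = 628: T = 628 − 322 = 306 mm.
Going = (14 − 1) × 306 = 3978 mm.

3978 mm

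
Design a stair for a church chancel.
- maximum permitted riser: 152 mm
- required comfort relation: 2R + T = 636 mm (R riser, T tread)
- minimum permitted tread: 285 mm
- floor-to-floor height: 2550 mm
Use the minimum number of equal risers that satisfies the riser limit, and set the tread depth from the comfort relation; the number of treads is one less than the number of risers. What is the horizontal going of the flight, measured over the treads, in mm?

At most 152 each: 2550/152 = 16.78, giving 17 risers.
Each riser is 2550/17 = 150 mm (≤ 152 mm).
T = 636 − 2·150 = 336 mm, which satisfies the 285 mm minimum.
17 risers give 16 treads; going = 16 × 336 = 5376 mm.

5376 mm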